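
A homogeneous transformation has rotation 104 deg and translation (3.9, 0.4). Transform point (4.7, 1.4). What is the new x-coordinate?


x' = cos(theta)*px - sin(theta)*py + tx
= -0.2419*4.7 - 0.9703*1.4 + 3.9
= 1.4046


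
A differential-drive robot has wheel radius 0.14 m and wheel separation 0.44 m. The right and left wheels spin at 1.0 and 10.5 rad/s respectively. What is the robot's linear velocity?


vR = r*wR = 0.14*1.0 = 0.14 m/s
vL = r*wL = 0.14*10.5 = 1.47 m/s
v = (vR+vL)/2 = 0.805 m/s
omega = (vR-vL)/L = -3.0227 rad/s
linear velocity = 0.805 m/s


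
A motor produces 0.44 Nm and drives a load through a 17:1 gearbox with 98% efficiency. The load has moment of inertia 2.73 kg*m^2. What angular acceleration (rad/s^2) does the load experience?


tau_out = tau_motor * N * eta
= 0.44 * 17 * 0.98 = 7.3304 Nm
alpha = tau_out / I = 7.3304 / 2.73
= 2.6851 rad/s^2


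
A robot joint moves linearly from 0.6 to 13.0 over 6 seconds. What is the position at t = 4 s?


s = t/T = 4/6 = 0.6667
p(t) = p0 + (pf-p0)*s
= 0.6 + (13.0 - 0.6) * 0.6667
= 8.8667


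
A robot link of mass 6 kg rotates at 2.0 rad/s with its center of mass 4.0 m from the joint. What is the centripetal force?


F = m * omega^2 * r
= 6 * 2.0^2 * 4.0
= 6 * 4.0 * 4.0
= 96.0 N


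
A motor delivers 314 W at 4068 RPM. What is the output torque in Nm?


omega = 4068 * 2*pi/60 = 426.0 rad/s
tau = P / omega = 314 / 426.0
= 0.7371 Nm


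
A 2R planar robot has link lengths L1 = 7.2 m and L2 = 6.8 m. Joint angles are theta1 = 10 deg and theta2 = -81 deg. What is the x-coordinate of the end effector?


Convert angles to radians: theta1 = 0.1745, theta2 = -1.4137
x = L1*cos(theta1) + L2*cos(theta1+theta2)
x = 7.0906 + 2.2139
x = 9.3045


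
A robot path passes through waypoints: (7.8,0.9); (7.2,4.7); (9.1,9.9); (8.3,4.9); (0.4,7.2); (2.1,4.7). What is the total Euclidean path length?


Segment lengths:
  seg1 = sqrt((-0.6)^2 + (3.8)^2) = 3.8471
  seg2 = sqrt((1.9)^2 + (5.2)^2) = 5.5362
  seg3 = sqrt((-0.8)^2 + (-5.0)^2) = 5.0636
  seg4 = sqrt((-7.9)^2 + (2.3)^2) = 8.228
  seg5 = sqrt((1.7)^2 + (-2.5)^2) = 3.0232
Total = 25.6982


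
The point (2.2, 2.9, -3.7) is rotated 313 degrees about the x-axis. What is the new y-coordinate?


Rotation about x-axis: y' = y*cos(theta) - z*sin(theta)
= 2.9 * 0.682 - -3.7 * -0.7314
= -0.7282


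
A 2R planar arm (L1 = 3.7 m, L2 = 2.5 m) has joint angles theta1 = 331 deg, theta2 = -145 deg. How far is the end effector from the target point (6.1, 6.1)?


End effector via forward kinematics:
x = L1*cos(t1) + L2*cos(t1+t2) = 0.7498
y = L1*sin(t1) + L2*sin(t1+t2) = -2.0551
Distance to target:
d = sqrt((6.1 - 0.7498)^2 + (6.1 - -2.0551)^2)
= sqrt(28.6248 + 66.5059)
= 9.7535 m


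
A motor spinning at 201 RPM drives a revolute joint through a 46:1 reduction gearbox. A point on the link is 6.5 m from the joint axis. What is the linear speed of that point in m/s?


omega_motor = 201 * 2*pi/60 = 21.0487 rad/s
omega_joint = omega_motor / 46 = 0.4576 rad/s
v = omega_joint * r = 0.4576 * 6.5
= 2.9743 m/s


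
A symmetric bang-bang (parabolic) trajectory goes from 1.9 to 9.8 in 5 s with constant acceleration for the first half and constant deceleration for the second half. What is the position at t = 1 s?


Symmetric rest-to-rest: each phase covers (pf-p0)/2 in time T/2. 0.5*a*(T/2)^2 = (pf-p0)/2 => a = 4*(pf-p0)/T^2
a = 4*(9.8-1.9)/5^2 = 1.264
t = 1 is in the acceleration phase (t <= T/2).
p = p0 + 0.5*a*t^2 = 1.9 + 0.5*1.264*1^2
= 2.532


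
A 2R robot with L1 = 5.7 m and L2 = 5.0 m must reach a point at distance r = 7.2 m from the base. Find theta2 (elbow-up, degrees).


cos(theta2) = (r^2 - L1^2 - L2^2) / (2*L1*L2)
cos(theta2) = (51.84 - 32.49 - 25.0) / 57.0
cos(theta2) = -0.099123
theta2 = 95.6887 degrees


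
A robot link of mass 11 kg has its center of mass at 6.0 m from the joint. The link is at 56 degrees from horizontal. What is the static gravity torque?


tau = m*g*L*cos(angle)
= 11 * 9.81 * 6.0 * cos(56 deg)
= 11 * 9.81 * 6.0 * 0.5592
= 362.055 Nm


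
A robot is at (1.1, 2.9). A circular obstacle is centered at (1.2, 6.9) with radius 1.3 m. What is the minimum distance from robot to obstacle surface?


center_dist = sqrt((1.1-1.2)^2 + (2.9-6.9)^2)
= sqrt(0.01 + 16.0)
= 4.0012
min_dist = center_dist - radius = 4.0012 - 1.3 = 2.7012 m


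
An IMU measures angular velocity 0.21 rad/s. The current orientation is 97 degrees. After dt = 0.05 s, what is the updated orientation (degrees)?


delta_theta = w * dt = 0.21 * 0.05 = 0.0105 rad
= 0.6016 deg
theta_new = 97 + 0.6016 = 97.6016 deg


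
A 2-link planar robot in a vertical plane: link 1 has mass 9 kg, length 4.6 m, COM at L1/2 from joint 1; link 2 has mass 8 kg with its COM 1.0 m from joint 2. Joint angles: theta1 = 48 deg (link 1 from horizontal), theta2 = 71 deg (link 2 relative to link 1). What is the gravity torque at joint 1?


Horizontal distance from joint 1 to link-1 COM:
  x_c1 = (L1/2)*cos(t1) = 2.3 * 0.6691 = 1.539 m
Horizontal distance from joint 1 to link-2 COM:
  x_c2 = L1*cos(t1) + Lc2*cos(t1+t2)
       = 4.6*0.6691 + 1.0*-0.4848 = 2.5932 m
tau1 = m1*g*x_c1 + m2*g*x_c2
     = 9*9.81*1.539 + 8*9.81*2.5932
     = 135.8783 + 203.5136
     = 339.392 Nm


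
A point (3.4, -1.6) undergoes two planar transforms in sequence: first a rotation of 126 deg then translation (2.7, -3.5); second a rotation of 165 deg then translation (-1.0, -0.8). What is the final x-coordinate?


After transform 1:
x1 = cos(126)*3.4 - sin(126)*-1.6 + 2.7 = 1.996
y1 = sin(126)*3.4 + cos(126)*-1.6 + -3.5 = 0.1911
After transform 2:
x2 = cos(165)*1.996 - sin(165)*0.1911 + -1.0
= -2.9774


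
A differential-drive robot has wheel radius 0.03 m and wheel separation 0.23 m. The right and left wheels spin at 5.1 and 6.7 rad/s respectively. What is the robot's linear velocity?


vR = r*wR = 0.03*5.1 = 0.153 m/s
vL = r*wL = 0.03*6.7 = 0.201 m/s
v = (vR+vL)/2 = 0.177 m/s
omega = (vR-vL)/L = -0.2087 rad/s
linear velocity = 0.177 m/s


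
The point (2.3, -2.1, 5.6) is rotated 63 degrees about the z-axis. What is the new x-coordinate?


Rotation about z-axis: x' = x*cos(theta) - y*sin(theta)
= 2.3 * 0.454 - -2.1 * 0.891
= 2.9153


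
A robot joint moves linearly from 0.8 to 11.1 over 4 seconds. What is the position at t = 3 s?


s = t/T = 3/4 = 0.75
p(t) = p0 + (pf-p0)*s
= 0.8 + (11.1 - 0.8) * 0.75
= 8.525


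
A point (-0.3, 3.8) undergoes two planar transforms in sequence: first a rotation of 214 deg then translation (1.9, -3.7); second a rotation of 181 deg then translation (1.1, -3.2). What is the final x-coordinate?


After transform 1:
x1 = cos(214)*-0.3 - sin(214)*3.8 + 1.9 = 4.2736
y1 = sin(214)*-0.3 + cos(214)*3.8 + -3.7 = -6.6826
After transform 2:
x2 = cos(181)*4.2736 - sin(181)*-6.6826 + 1.1
= -3.2896


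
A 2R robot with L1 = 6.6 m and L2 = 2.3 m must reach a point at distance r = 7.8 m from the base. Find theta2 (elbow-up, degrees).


cos(theta2) = (r^2 - L1^2 - L2^2) / (2*L1*L2)
cos(theta2) = (60.84 - 43.56 - 5.29) / 30.36
cos(theta2) = 0.394928
theta2 = 66.7385 degrees


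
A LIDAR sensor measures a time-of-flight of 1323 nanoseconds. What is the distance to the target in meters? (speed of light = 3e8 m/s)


tof = 1323 ns = 1.323e-06 s
dist = c * tof / 2
= 3e8 * 1.323e-06 / 2
= 198.45 m


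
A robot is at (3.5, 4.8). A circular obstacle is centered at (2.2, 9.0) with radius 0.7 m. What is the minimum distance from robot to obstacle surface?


center_dist = sqrt((3.5-2.2)^2 + (4.8-9.0)^2)
= sqrt(1.69 + 17.64)
= 4.3966
min_dist = center_dist - radius = 4.3966 - 0.7 = 3.6966 m


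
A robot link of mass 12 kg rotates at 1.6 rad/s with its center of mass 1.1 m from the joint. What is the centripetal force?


F = m * omega^2 * r
= 12 * 1.6^2 * 1.1
= 12 * 2.56 * 1.1
= 33.792 N


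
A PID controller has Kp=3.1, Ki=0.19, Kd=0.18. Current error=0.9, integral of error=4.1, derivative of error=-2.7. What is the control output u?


u = Kp*e + Ki*int(e) + Kd*de/dt
= 3.1*0.9 + 0.19*4.1 + 0.18*(-2.7)
= 2.79 + 0.779 + -0.486
= 3.083


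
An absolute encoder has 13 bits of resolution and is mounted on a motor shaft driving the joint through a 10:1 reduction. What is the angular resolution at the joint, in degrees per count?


counts = 2^13 = 8192
effective counts at joint = 8192 * 10 = 81920
resolution = 360 / 81920
= 0.0044 deg/count


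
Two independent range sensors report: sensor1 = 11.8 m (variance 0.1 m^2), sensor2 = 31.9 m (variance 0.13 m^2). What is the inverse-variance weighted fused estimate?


w1 = (1/var1) / (1/var1 + 1/var2)
   = 10.0 / (10.0 + 7.6923) = 0.5652
w2 = 1 - w1 = 0.4348
fused = w1*s1 + w2*s2 = 6.6696 + 13.8696
= 20.5391 m


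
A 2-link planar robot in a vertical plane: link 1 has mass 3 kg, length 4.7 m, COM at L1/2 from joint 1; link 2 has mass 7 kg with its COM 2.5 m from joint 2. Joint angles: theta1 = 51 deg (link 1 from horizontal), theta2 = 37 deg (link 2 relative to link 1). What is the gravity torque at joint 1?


Horizontal distance from joint 1 to link-1 COM:
  x_c1 = (L1/2)*cos(t1) = 2.35 * 0.6293 = 1.4789 m
Horizontal distance from joint 1 to link-2 COM:
  x_c2 = L1*cos(t1) + Lc2*cos(t1+t2)
       = 4.7*0.6293 + 2.5*0.0349 = 3.0451 m
tau1 = m1*g*x_c1 + m2*g*x_c2
     = 3*9.81*1.4789 + 7*9.81*3.0451
     = 43.5241 + 209.1039
     = 252.628 Nm


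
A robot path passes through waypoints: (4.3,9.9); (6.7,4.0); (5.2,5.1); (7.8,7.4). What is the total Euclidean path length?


Segment lengths:
  seg1 = sqrt((2.4)^2 + (-5.9)^2) = 6.3695
  seg2 = sqrt((-1.5)^2 + (1.1)^2) = 1.8601
  seg3 = sqrt((2.6)^2 + (2.3)^2) = 3.4713
Total = 11.7009


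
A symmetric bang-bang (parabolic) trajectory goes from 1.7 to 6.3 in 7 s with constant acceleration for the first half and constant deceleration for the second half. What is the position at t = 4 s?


Symmetric rest-to-rest: each phase covers (pf-p0)/2 in time T/2. 0.5*a*(T/2)^2 = (pf-p0)/2 => a = 4*(pf-p0)/T^2
a = 4*(6.3-1.7)/7^2 = 0.3755
t = 4 is in the deceleration phase (t > T/2).
p = pf - 0.5*a*(T-t)^2 = 6.3 - 0.5*0.3755*3^2
= 4.6102


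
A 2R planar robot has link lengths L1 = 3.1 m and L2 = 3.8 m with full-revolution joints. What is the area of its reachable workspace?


r_max = L1 + L2 = 6.9 m
r_min = |L1 - L2| = 0.7 m
Area = pi*(r_max^2 - r_min^2)
= pi*(47.61 - 0.49)
= pi * 47.12
= 148.0318 m^2


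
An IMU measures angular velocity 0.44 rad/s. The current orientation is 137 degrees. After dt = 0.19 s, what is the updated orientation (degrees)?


delta_theta = w * dt = 0.44 * 0.19 = 0.0836 rad
= 4.7899 deg
theta_new = 137 + 4.7899 = 141.7899 deg


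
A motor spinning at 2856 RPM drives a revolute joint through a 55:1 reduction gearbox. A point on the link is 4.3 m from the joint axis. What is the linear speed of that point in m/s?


omega_motor = 2856 * 2*pi/60 = 299.0796 rad/s
omega_joint = omega_motor / 55 = 5.4378 rad/s
v = omega_joint * r = 5.4378 * 4.3
= 23.3826 m/s


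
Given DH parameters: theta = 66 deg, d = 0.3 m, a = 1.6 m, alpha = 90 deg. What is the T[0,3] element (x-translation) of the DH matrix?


T[0,3] = a * cos(theta)
= 1.6 * cos(66 deg)
= 1.6 * 0.4067
= 0.6508


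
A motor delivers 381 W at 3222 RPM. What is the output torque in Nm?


omega = 3222 * 2*pi/60 = 337.4071 rad/s
tau = P / omega = 381 / 337.4071
= 1.1292 Nm


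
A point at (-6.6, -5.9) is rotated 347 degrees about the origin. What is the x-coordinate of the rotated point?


x' = x*cos(theta) - y*sin(theta)
cos(347 deg) = 0.9744, sin(347 deg) = -0.225
x' = -6.6 * 0.9744 - -5.9 * -0.225
= -6.4308 - 1.3272
= -7.7581


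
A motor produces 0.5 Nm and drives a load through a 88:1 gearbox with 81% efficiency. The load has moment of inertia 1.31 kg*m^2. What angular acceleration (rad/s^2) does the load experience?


tau_out = tau_motor * N * eta
= 0.5 * 88 * 0.81 = 35.64 Nm
alpha = tau_out / I = 35.64 / 1.31
= 27.2061 rad/s^2


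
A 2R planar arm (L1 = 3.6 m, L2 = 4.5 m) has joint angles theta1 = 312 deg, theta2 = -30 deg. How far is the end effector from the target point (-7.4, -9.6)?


End effector via forward kinematics:
x = L1*cos(t1) + L2*cos(t1+t2) = 3.3445
y = L1*sin(t1) + L2*sin(t1+t2) = -7.077
Distance to target:
d = sqrt((-7.4 - 3.3445)^2 + (-9.6 - -7.077)^2)
= sqrt(115.4437 + 6.3656)
= 11.0367 m


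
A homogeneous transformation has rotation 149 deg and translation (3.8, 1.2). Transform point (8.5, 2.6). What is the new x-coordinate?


x' = cos(theta)*px - sin(theta)*py + tx
= -0.8572*8.5 - 0.515*2.6 + 3.8
= -4.825


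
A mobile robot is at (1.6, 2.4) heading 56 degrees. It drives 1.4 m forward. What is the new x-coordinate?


x_new = x0 + d*cos(theta)
= 1.6 + 1.4*cos(56)
= 1.6 + 0.7829
= 2.3829


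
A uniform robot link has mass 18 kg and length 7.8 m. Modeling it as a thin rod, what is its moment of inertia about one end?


I = (1/3) * m * L^2
= (1/3) * 18 * 7.8^2
= 0.333333 * 18 * 60.84
= 365.04 kg*m^2


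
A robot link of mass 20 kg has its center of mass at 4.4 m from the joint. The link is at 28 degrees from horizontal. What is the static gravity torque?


tau = m*g*L*cos(angle)
= 20 * 9.81 * 4.4 * cos(28 deg)
= 20 * 9.81 * 4.4 * 0.8829
= 762.231 Nm


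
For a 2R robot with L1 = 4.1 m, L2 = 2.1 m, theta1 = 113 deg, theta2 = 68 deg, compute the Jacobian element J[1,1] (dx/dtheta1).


J[1,1] = -L1*sin(t1) - L2*sin(t1+t2)
= -4.1*sin(113) - 2.1*sin(181)
= -3.7374


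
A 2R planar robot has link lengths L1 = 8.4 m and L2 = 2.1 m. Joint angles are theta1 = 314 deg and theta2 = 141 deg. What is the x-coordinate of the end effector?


Convert angles to radians: theta1 = 5.4803, theta2 = 2.4609
x = L1*cos(theta1) + L2*cos(theta1+theta2)
x = 5.8351 + -0.183
x = 5.6521


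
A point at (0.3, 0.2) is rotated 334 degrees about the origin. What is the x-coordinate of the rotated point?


x' = x*cos(theta) - y*sin(theta)
cos(334 deg) = 0.8988, sin(334 deg) = -0.4384
x' = 0.3 * 0.8988 - 0.2 * -0.4384
= 0.2696 - -0.0877
= 0.3573


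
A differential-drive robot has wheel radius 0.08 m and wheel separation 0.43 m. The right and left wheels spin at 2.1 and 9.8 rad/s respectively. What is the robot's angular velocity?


vR = r*wR = 0.08*2.1 = 0.168 m/s
vL = r*wL = 0.08*9.8 = 0.784 m/s
v = (vR+vL)/2 = 0.476 m/s
omega = (vR-vL)/L = -1.4326 rad/s
angular velocity = -1.4326 rad/s


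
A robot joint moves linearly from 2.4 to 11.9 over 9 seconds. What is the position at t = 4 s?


s = t/T = 4/9 = 0.4444
p(t) = p0 + (pf-p0)*s
= 2.4 + (11.9 - 2.4) * 0.4444
= 6.6222


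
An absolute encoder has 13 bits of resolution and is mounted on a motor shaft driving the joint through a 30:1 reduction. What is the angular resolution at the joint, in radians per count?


counts = 2^13 = 8192
effective counts at joint = 8192 * 30 = 245760
resolution = 2*pi / 245760
= 2.5566e-05 rad/count


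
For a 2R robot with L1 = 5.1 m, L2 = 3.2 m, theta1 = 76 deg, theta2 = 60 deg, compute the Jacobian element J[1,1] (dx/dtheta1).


J[1,1] = -L1*sin(t1) - L2*sin(t1+t2)
= -5.1*sin(76) - 3.2*sin(136)
= -7.1714


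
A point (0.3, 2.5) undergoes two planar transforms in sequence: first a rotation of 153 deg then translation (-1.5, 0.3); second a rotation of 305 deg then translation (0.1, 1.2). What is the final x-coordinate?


After transform 1:
x1 = cos(153)*0.3 - sin(153)*2.5 + -1.5 = -2.9023
y1 = sin(153)*0.3 + cos(153)*2.5 + 0.3 = -1.7913
After transform 2:
x2 = cos(305)*-2.9023 - sin(305)*-1.7913 + 0.1
= -3.032


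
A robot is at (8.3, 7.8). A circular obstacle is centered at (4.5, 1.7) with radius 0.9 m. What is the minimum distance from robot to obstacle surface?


center_dist = sqrt((8.3-4.5)^2 + (7.8-1.7)^2)
= sqrt(14.44 + 37.21)
= 7.1868
min_dist = center_dist - radius = 7.1868 - 0.9 = 6.2868 m


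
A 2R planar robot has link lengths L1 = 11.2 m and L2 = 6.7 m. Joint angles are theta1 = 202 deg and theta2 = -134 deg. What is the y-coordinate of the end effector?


Convert angles to radians: theta1 = 3.5256, theta2 = -2.3387
y = L1*sin(theta1) + L2*sin(theta1+theta2)
y = -4.1956 + 6.2121
y = 2.0165


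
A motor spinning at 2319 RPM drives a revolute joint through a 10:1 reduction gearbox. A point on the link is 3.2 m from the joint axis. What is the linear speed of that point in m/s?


omega_motor = 2319 * 2*pi/60 = 242.8451 rad/s
omega_joint = omega_motor / 10 = 24.2845 rad/s
v = omega_joint * r = 24.2845 * 3.2
= 77.7104 m/s


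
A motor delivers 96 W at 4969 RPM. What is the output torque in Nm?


omega = 4969 * 2*pi/60 = 520.3525 rad/s
tau = P / omega = 96 / 520.3525
= 0.1845 Nm


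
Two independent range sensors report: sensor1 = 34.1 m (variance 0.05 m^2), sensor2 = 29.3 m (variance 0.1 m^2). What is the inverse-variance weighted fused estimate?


w1 = (1/var1) / (1/var1 + 1/var2)
   = 20.0 / (20.0 + 10.0) = 0.6667
w2 = 1 - w1 = 0.3333
fused = w1*s1 + w2*s2 = 22.7333 + 9.7667
= 32.5 m


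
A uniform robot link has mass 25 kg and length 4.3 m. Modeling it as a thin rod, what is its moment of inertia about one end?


I = (1/3) * m * L^2
= (1/3) * 25 * 4.3^2
= 0.333333 * 25 * 18.49
= 154.0833 kg*m^2


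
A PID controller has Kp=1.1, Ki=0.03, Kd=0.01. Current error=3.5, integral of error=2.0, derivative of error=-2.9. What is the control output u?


u = Kp*e + Ki*int(e) + Kd*de/dt
= 1.1*3.5 + 0.03*2.0 + 0.01*(-2.9)
= 3.85 + 0.06 + -0.029
= 3.881


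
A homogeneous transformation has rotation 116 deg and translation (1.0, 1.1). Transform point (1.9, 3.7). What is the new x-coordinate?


x' = cos(theta)*px - sin(theta)*py + tx
= -0.4384*1.9 - 0.8988*3.7 + 1.0
= -3.1584


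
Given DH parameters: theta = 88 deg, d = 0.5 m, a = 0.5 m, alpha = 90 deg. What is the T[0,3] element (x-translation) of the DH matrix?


T[0,3] = a * cos(theta)
= 0.5 * cos(88 deg)
= 0.5 * 0.0349
= 0.0174


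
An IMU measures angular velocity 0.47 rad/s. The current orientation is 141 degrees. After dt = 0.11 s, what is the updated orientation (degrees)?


delta_theta = w * dt = 0.47 * 0.11 = 0.0517 rad
= 2.9622 deg
theta_new = 141 + 2.9622 = 143.9622 deg


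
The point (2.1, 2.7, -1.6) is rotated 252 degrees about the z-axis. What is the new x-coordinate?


Rotation about z-axis: x' = x*cos(theta) - y*sin(theta)
= 2.1 * -0.309 - 2.7 * -0.9511
= 1.9189


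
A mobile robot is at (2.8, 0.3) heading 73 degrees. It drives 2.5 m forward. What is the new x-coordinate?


x_new = x0 + d*cos(theta)
= 2.8 + 2.5*cos(73)
= 2.8 + 0.7309
= 3.5309


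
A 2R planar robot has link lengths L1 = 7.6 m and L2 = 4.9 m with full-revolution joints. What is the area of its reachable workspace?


r_max = L1 + L2 = 12.5 m
r_min = |L1 - L2| = 2.7 m
Area = pi*(r_max^2 - r_min^2)
= pi*(156.25 - 7.29)
= pi * 148.96
= 467.9716 m^2


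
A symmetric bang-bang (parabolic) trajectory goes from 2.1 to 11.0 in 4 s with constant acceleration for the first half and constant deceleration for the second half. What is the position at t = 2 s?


Symmetric rest-to-rest: each phase covers (pf-p0)/2 in time T/2. 0.5*a*(T/2)^2 = (pf-p0)/2 => a = 4*(pf-p0)/T^2
a = 4*(11.0-2.1)/4^2 = 2.225
t = 2 is in the acceleration phase (t <= T/2).
p = p0 + 0.5*a*t^2 = 2.1 + 0.5*2.225*2^2
= 6.55


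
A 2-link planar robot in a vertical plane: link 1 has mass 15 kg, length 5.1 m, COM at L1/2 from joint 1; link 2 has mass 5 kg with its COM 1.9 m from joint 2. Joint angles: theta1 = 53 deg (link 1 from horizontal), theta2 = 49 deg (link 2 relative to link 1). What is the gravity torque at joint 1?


Horizontal distance from joint 1 to link-1 COM:
  x_c1 = (L1/2)*cos(t1) = 2.55 * 0.6018 = 1.5346 m
Horizontal distance from joint 1 to link-2 COM:
  x_c2 = L1*cos(t1) + Lc2*cos(t1+t2)
       = 5.1*0.6018 + 1.9*-0.2079 = 2.6742 m
tau1 = m1*g*x_c1 + m2*g*x_c2
     = 15*9.81*1.5346 + 5*9.81*2.6742
     = 225.8206 + 131.1707
     = 356.9913 Nm


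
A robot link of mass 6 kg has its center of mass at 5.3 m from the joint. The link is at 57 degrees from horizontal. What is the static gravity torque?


tau = m*g*L*cos(angle)
= 6 * 9.81 * 5.3 * cos(57 deg)
= 6 * 9.81 * 5.3 * 0.5446
= 169.9045 Nm


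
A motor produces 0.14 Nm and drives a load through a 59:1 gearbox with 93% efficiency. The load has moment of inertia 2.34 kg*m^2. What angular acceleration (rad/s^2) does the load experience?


tau_out = tau_motor * N * eta
= 0.14 * 59 * 0.93 = 7.6818 Nm
alpha = tau_out / I = 7.6818 / 2.34
= 3.2828 rad/s^2


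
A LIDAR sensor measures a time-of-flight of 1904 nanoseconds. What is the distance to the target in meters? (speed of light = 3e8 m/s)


tof = 1904 ns = 1.904e-06 s
dist = c * tof / 2
= 3e8 * 1.904e-06 / 2
= 285.6 m


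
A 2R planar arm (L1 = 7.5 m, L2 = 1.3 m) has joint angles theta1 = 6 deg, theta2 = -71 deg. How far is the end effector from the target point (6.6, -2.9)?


End effector via forward kinematics:
x = L1*cos(t1) + L2*cos(t1+t2) = 8.0083
y = L1*sin(t1) + L2*sin(t1+t2) = -0.3942
Distance to target:
d = sqrt((6.6 - 8.0083)^2 + (-2.9 - -0.3942)^2)
= sqrt(1.9834 + 6.2788)
= 2.8744 m


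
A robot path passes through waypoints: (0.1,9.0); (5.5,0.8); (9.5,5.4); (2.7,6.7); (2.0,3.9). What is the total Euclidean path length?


Segment lengths:
  seg1 = sqrt((5.4)^2 + (-8.2)^2) = 9.8184
  seg2 = sqrt((4.0)^2 + (4.6)^2) = 6.0959
  seg3 = sqrt((-6.8)^2 + (1.3)^2) = 6.9231
  seg4 = sqrt((-0.7)^2 + (-2.8)^2) = 2.8862
Total = 25.7236


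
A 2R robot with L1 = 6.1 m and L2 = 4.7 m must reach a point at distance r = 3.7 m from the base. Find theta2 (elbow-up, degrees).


cos(theta2) = (r^2 - L1^2 - L2^2) / (2*L1*L2)
cos(theta2) = (13.69 - 37.21 - 22.09) / 57.34
cos(theta2) = -0.795431
theta2 = 142.696 degrees


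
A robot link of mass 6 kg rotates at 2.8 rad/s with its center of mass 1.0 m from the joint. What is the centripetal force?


F = m * omega^2 * r
= 6 * 2.8^2 * 1.0
= 6 * 7.84 * 1.0
= 47.04 N


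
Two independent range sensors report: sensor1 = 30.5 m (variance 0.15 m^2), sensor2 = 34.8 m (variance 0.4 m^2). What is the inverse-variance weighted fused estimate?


w1 = (1/var1) / (1/var1 + 1/var2)
   = 6.6667 / (6.6667 + 2.5) = 0.7273
w2 = 1 - w1 = 0.2727
fused = w1*s1 + w2*s2 = 22.1818 + 9.4909
= 31.6727 m


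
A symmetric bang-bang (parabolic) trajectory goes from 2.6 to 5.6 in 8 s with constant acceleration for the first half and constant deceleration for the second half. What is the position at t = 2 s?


Symmetric rest-to-rest: each phase covers (pf-p0)/2 in time T/2. 0.5*a*(T/2)^2 = (pf-p0)/2 => a = 4*(pf-p0)/T^2
a = 4*(5.6-2.6)/8^2 = 0.1875
t = 2 is in the acceleration phase (t <= T/2).
p = p0 + 0.5*a*t^2 = 2.6 + 0.5*0.1875*2^2
= 2.975


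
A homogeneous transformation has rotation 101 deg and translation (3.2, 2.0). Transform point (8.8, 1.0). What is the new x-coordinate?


x' = cos(theta)*px - sin(theta)*py + tx
= -0.1908*8.8 - 0.9816*1.0 + 3.2
= 0.5393


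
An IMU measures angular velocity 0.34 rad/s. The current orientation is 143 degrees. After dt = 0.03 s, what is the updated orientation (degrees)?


delta_theta = w * dt = 0.34 * 0.03 = 0.0102 rad
= 0.5844 deg
theta_new = 143 + 0.5844 = 143.5844 deg


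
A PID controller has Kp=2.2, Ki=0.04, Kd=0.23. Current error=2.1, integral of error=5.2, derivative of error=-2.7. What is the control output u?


u = Kp*e + Ki*int(e) + Kd*de/dt
= 2.2*2.1 + 0.04*5.2 + 0.23*(-2.7)
= 4.62 + 0.208 + -0.621
= 4.207


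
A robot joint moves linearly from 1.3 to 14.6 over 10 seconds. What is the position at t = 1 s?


s = t/T = 1/10 = 0.1
p(t) = p0 + (pf-p0)*s
= 1.3 + (14.6 - 1.3) * 0.1
= 2.63


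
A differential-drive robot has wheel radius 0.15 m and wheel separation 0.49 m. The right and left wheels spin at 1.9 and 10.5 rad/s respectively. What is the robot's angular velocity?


vR = r*wR = 0.15*1.9 = 0.285 m/s
vL = r*wL = 0.15*10.5 = 1.575 m/s
v = (vR+vL)/2 = 0.93 m/s
omega = (vR-vL)/L = -2.6327 rad/s
angular velocity = -2.6327 rad/s


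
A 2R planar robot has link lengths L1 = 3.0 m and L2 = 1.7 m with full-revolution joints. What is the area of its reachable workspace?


r_max = L1 + L2 = 4.7 m
r_min = |L1 - L2| = 1.3 m
Area = pi*(r_max^2 - r_min^2)
= pi*(22.09 - 1.69)
= pi * 20.4
= 64.0885 m^2


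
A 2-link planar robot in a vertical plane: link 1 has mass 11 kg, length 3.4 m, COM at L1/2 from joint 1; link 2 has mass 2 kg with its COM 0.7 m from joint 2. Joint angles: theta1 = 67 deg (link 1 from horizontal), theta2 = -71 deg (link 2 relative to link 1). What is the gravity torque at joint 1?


Horizontal distance from joint 1 to link-1 COM:
  x_c1 = (L1/2)*cos(t1) = 1.7 * 0.3907 = 0.6642 m
Horizontal distance from joint 1 to link-2 COM:
  x_c2 = L1*cos(t1) + Lc2*cos(t1+t2)
       = 3.4*0.3907 + 0.7*0.9976 = 2.0268 m
tau1 = m1*g*x_c1 + m2*g*x_c2
     = 11*9.81*0.6642 + 2*9.81*2.0268
     = 71.6785 + 39.7654
     = 111.4439 Nm


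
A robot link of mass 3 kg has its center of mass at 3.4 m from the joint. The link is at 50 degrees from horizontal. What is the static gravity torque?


tau = m*g*L*cos(angle)
= 3 * 9.81 * 3.4 * cos(50 deg)
= 3 * 9.81 * 3.4 * 0.6428
= 64.3186 Nm


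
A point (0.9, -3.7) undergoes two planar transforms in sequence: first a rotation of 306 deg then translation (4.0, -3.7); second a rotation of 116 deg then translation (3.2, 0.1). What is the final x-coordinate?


After transform 1:
x1 = cos(306)*0.9 - sin(306)*-3.7 + 4.0 = 1.5356
y1 = sin(306)*0.9 + cos(306)*-3.7 + -3.7 = -6.6029
After transform 2:
x2 = cos(116)*1.5356 - sin(116)*-6.6029 + 3.2
= 8.4615


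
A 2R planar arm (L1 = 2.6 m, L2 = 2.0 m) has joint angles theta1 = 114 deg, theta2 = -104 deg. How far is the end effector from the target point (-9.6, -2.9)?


End effector via forward kinematics:
x = L1*cos(t1) + L2*cos(t1+t2) = 0.9121
y = L1*sin(t1) + L2*sin(t1+t2) = 2.7225
Distance to target:
d = sqrt((-9.6 - 0.9121)^2 + (-2.9 - 2.7225)^2)
= sqrt(110.5043 + 31.6127)
= 11.9213 m


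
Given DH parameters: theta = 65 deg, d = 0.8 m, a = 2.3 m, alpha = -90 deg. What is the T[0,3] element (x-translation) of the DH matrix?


T[0,3] = a * cos(theta)
= 2.3 * cos(65 deg)
= 2.3 * 0.4226
= 0.972


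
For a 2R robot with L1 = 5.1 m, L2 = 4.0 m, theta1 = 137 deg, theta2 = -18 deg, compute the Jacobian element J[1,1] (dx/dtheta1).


J[1,1] = -L1*sin(t1) - L2*sin(t1+t2)
= -5.1*sin(137) - 4.0*sin(119)
= -6.9767


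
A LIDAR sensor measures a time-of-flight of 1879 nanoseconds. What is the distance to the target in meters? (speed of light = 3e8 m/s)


tof = 1879 ns = 1.879e-06 s
dist = c * tof / 2
= 3e8 * 1.879e-06 / 2
= 281.85 m


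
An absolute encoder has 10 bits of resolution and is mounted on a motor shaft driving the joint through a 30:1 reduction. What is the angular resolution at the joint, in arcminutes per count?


counts = 2^10 = 1024
effective counts at joint = 1024 * 30 = 30720
resolution = 360*60 / 30720
= 0.7031 arcmin/count


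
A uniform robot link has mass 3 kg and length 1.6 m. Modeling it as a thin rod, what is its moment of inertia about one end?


I = (1/3) * m * L^2
= (1/3) * 3 * 1.6^2
= 0.333333 * 3 * 2.56
= 2.56 kg*m^2


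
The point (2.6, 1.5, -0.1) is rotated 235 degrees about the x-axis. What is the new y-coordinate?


Rotation about x-axis: y' = y*cos(theta) - z*sin(theta)
= 1.5 * -0.5736 - -0.1 * -0.8192
= -0.9423


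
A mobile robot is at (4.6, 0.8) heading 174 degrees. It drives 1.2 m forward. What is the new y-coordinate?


y_new = y0 + d*sin(theta)
= 0.8 + 1.2*sin(174)
= 0.8 + 0.1254
= 0.9254


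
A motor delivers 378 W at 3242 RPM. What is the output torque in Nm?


omega = 3242 * 2*pi/60 = 339.5014 rad/s
tau = P / omega = 378 / 339.5014
= 1.1134 Nm


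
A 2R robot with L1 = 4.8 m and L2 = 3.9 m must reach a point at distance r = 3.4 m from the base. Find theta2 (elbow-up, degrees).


cos(theta2) = (r^2 - L1^2 - L2^2) / (2*L1*L2)
cos(theta2) = (11.56 - 23.04 - 15.21) / 37.44
cos(theta2) = -0.712874
theta2 = 135.4692 degrees


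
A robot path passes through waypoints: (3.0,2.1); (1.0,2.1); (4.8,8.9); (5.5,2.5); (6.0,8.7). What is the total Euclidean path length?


Segment lengths:
  seg1 = sqrt((-2.0)^2 + (0.0)^2) = 2.0
  seg2 = sqrt((3.8)^2 + (6.8)^2) = 7.7897
  seg3 = sqrt((0.7)^2 + (-6.4)^2) = 6.4382
  seg4 = sqrt((0.5)^2 + (6.2)^2) = 6.2201
Total = 22.448


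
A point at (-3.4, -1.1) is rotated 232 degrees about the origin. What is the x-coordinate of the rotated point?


x' = x*cos(theta) - y*sin(theta)
cos(232 deg) = -0.6157, sin(232 deg) = -0.788
x' = -3.4 * -0.6157 - -1.1 * -0.788
= 2.0932 - 0.8668
= 1.2264


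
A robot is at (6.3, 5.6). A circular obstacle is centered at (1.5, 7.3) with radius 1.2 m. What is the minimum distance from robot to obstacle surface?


center_dist = sqrt((6.3-1.5)^2 + (5.6-7.3)^2)
= sqrt(23.04 + 2.89)
= 5.0922
min_dist = center_dist - radius = 5.0922 - 1.2 = 3.8922 m


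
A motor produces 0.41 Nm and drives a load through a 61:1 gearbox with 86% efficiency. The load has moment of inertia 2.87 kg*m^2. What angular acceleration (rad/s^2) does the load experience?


tau_out = tau_motor * N * eta
= 0.41 * 61 * 0.86 = 21.5086 Nm
alpha = tau_out / I = 21.5086 / 2.87
= 7.4943 rad/s^2


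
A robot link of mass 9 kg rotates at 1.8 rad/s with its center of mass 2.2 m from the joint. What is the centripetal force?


F = m * omega^2 * r
= 9 * 1.8^2 * 2.2
= 9 * 3.24 * 2.2
= 64.152 N


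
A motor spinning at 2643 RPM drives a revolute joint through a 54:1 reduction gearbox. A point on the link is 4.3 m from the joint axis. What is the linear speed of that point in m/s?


omega_motor = 2643 * 2*pi/60 = 276.7743 rad/s
omega_joint = omega_motor / 54 = 5.1255 rad/s
v = omega_joint * r = 5.1255 * 4.3
= 22.0394 m/s


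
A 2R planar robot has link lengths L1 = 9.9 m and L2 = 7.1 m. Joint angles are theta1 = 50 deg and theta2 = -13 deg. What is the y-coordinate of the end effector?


Convert angles to radians: theta1 = 0.8727, theta2 = -0.2269
y = L1*sin(theta1) + L2*sin(theta1+theta2)
y = 7.5838 + 4.2729
y = 11.8567


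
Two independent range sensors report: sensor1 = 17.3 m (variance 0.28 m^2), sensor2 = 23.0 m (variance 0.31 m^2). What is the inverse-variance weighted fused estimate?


w1 = (1/var1) / (1/var1 + 1/var2)
   = 3.5714 / (3.5714 + 3.2258) = 0.5254
w2 = 1 - w1 = 0.4746
fused = w1*s1 + w2*s2 = 9.0898 + 10.9153
= 20.0051 m


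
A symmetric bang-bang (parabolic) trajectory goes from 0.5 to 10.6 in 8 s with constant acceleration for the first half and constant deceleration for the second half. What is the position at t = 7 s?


Symmetric rest-to-rest: each phase covers (pf-p0)/2 in time T/2. 0.5*a*(T/2)^2 = (pf-p0)/2 => a = 4*(pf-p0)/T^2
a = 4*(10.6-0.5)/8^2 = 0.6312
t = 7 is in the deceleration phase (t > T/2).
p = pf - 0.5*a*(T-t)^2 = 10.6 - 0.5*0.6312*1^2
= 10.2844


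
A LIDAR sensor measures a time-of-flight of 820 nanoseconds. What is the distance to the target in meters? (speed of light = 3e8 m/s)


tof = 820 ns = 8.2e-07 s
dist = c * tof / 2
= 3e8 * 8.2e-07 / 2
= 123.0 m


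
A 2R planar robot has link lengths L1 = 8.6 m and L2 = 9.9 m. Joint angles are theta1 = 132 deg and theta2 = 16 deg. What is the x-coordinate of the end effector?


Convert angles to radians: theta1 = 2.3038, theta2 = 0.2793
x = L1*cos(theta1) + L2*cos(theta1+theta2)
x = -5.7545 + -8.3957
x = -14.1502


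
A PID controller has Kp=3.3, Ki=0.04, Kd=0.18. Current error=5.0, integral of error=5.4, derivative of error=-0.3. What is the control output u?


u = Kp*e + Ki*int(e) + Kd*de/dt
= 3.3*5.0 + 0.04*5.4 + 0.18*(-0.3)
= 16.5 + 0.216 + -0.054
= 16.662


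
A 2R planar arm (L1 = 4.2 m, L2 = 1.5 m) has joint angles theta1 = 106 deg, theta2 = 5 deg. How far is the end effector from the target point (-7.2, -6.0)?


End effector via forward kinematics:
x = L1*cos(t1) + L2*cos(t1+t2) = -1.6952
y = L1*sin(t1) + L2*sin(t1+t2) = 5.4377
Distance to target:
d = sqrt((-7.2 - -1.6952)^2 + (-6.0 - 5.4377)^2)
= sqrt(30.3025 + 130.8203)
= 12.6934 m


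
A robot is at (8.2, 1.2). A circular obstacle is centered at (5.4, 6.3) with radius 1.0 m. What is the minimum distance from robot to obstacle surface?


center_dist = sqrt((8.2-5.4)^2 + (1.2-6.3)^2)
= sqrt(7.84 + 26.01)
= 5.8181
min_dist = center_dist - radius = 5.8181 - 1.0 = 4.8181 m


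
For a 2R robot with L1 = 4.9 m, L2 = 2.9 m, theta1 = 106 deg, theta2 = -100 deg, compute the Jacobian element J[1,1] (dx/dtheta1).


J[1,1] = -L1*sin(t1) - L2*sin(t1+t2)
= -4.9*sin(106) - 2.9*sin(6)
= -5.0133


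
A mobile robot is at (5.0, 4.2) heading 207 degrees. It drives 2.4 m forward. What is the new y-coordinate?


y_new = y0 + d*sin(theta)
= 4.2 + 2.4*sin(207)
= 4.2 + -1.0896
= 3.1104


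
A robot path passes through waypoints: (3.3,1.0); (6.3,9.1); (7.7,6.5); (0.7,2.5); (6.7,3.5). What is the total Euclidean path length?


Segment lengths:
  seg1 = sqrt((3.0)^2 + (8.1)^2) = 8.6377
  seg2 = sqrt((1.4)^2 + (-2.6)^2) = 2.953
  seg3 = sqrt((-7.0)^2 + (-4.0)^2) = 8.0623
  seg4 = sqrt((6.0)^2 + (1.0)^2) = 6.0828
Total = 25.7357


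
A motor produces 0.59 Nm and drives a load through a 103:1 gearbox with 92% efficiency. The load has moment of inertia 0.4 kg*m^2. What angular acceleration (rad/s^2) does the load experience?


tau_out = tau_motor * N * eta
= 0.59 * 103 * 0.92 = 55.9084 Nm
alpha = tau_out / I = 55.9084 / 0.4
= 139.771 rad/s^2


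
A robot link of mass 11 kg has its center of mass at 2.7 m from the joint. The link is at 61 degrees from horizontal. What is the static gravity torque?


tau = m*g*L*cos(angle)
= 11 * 9.81 * 2.7 * cos(61 deg)
= 11 * 9.81 * 2.7 * 0.4848
= 141.2527 Nm


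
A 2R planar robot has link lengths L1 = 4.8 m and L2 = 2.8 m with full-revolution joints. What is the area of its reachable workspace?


r_max = L1 + L2 = 7.6 m
r_min = |L1 - L2| = 2.0 m
Area = pi*(r_max^2 - r_min^2)
= pi*(57.76 - 4.0)
= pi * 53.76
= 168.892 m^2


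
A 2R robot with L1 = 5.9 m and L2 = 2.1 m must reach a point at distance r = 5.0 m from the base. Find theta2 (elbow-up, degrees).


cos(theta2) = (r^2 - L1^2 - L2^2) / (2*L1*L2)
cos(theta2) = (25.0 - 34.81 - 4.41) / 24.78
cos(theta2) = -0.57385
theta2 = 125.0191 degrees


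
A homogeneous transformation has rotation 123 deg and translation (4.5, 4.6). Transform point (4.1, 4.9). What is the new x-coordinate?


x' = cos(theta)*px - sin(theta)*py + tx
= -0.5446*4.1 - 0.8387*4.9 + 4.5
= -1.8425


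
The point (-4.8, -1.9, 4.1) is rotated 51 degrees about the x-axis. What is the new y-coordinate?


Rotation about x-axis: y' = y*cos(theta) - z*sin(theta)
= -1.9 * 0.6293 - 4.1 * 0.7771
= -4.382


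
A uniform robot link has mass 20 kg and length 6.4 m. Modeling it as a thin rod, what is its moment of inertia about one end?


I = (1/3) * m * L^2
= (1/3) * 20 * 6.4^2
= 0.333333 * 20 * 40.96
= 273.0667 kg*m^2


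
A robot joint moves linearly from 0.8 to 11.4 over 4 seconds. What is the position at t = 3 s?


s = t/T = 3/4 = 0.75
p(t) = p0 + (pf-p0)*s
= 0.8 + (11.4 - 0.8) * 0.75
= 8.75


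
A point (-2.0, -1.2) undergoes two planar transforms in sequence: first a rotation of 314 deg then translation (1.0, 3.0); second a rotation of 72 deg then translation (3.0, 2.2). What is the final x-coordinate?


After transform 1:
x1 = cos(314)*-2.0 - sin(314)*-1.2 + 1.0 = -1.2525
y1 = sin(314)*-2.0 + cos(314)*-1.2 + 3.0 = 3.6051
After transform 2:
x2 = cos(72)*-1.2525 - sin(72)*3.6051 + 3.0
= -0.8157


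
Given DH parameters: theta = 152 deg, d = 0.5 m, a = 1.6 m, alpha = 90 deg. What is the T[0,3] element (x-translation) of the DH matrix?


T[0,3] = a * cos(theta)
= 1.6 * cos(152 deg)
= 1.6 * -0.8829
= -1.4127


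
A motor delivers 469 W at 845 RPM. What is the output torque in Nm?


omega = 845 * 2*pi/60 = 88.4882 rad/s
tau = P / omega = 469 / 88.4882
= 5.3001 Nm


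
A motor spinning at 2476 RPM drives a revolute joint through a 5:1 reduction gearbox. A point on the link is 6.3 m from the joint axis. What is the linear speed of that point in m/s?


omega_motor = 2476 * 2*pi/60 = 259.2861 rad/s
omega_joint = omega_motor / 5 = 51.8572 rad/s
v = omega_joint * r = 51.8572 * 6.3
= 326.7005 m/s


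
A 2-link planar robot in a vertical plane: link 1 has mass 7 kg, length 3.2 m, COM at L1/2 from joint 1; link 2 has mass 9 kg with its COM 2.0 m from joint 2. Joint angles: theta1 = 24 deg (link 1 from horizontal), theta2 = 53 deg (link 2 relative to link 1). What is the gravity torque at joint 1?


Horizontal distance from joint 1 to link-1 COM:
  x_c1 = (L1/2)*cos(t1) = 1.6 * 0.9135 = 1.4617 m
Horizontal distance from joint 1 to link-2 COM:
  x_c2 = L1*cos(t1) + Lc2*cos(t1+t2)
       = 3.2*0.9135 + 2.0*0.225 = 3.3732 m
tau1 = m1*g*x_c1 + m2*g*x_c2
     = 7*9.81*1.4617 + 9*9.81*3.3732
     = 100.3731 + 297.824
     = 398.1971 Nm


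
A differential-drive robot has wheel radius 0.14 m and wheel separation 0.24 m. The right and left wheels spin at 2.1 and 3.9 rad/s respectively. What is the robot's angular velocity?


vR = r*wR = 0.14*2.1 = 0.294 m/s
vL = r*wL = 0.14*3.9 = 0.546 m/s
v = (vR+vL)/2 = 0.42 m/s
omega = (vR-vL)/L = -1.05 rad/s
angular velocity = -1.05 rad/s


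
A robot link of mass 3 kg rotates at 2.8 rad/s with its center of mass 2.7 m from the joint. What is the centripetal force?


F = m * omega^2 * r
= 3 * 2.8^2 * 2.7
= 3 * 7.84 * 2.7
= 63.504 N


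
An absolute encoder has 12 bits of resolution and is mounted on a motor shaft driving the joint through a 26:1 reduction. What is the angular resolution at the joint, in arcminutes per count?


counts = 2^12 = 4096
effective counts at joint = 4096 * 26 = 106496
resolution = 360*60 / 106496
= 0.2028 arcmin/count


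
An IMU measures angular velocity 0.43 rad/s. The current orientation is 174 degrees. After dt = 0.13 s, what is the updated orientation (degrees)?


delta_theta = w * dt = 0.43 * 0.13 = 0.0559 rad
= 3.2028 deg
theta_new = 174 + 3.2028 = 177.2028 deg


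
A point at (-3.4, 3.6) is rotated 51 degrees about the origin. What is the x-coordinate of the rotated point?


x' = x*cos(theta) - y*sin(theta)
cos(51 deg) = 0.6293, sin(51 deg) = 0.7771
x' = -3.4 * 0.6293 - 3.6 * 0.7771
= -2.1397 - 2.7977
= -4.9374


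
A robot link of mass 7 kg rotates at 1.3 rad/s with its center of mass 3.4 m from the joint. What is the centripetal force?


F = m * omega^2 * r
= 7 * 1.3^2 * 3.4
= 7 * 1.69 * 3.4
= 40.222 N


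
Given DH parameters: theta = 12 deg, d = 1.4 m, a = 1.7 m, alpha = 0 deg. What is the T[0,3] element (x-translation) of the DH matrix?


T[0,3] = a * cos(theta)
= 1.7 * cos(12 deg)
= 1.7 * 0.9781
= 1.6629


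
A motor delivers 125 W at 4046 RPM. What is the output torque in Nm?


omega = 4046 * 2*pi/60 = 423.6961 rad/s
tau = P / omega = 125 / 423.6961
= 0.295 Nm


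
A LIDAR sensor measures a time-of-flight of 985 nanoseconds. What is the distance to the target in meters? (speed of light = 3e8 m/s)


tof = 985 ns = 9.85e-07 s
dist = c * tof / 2
= 3e8 * 9.85e-07 / 2
= 147.75 m


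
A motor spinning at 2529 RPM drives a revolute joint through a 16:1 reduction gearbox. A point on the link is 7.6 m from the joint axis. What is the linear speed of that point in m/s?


omega_motor = 2529 * 2*pi/60 = 264.8363 rad/s
omega_joint = omega_motor / 16 = 16.5523 rad/s
v = omega_joint * r = 16.5523 * 7.6
= 125.7972 m/s


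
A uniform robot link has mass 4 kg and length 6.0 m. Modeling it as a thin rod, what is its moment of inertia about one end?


I = (1/3) * m * L^2
= (1/3) * 4 * 6.0^2
= 0.333333 * 4 * 36.0
= 48.0 kg*m^2


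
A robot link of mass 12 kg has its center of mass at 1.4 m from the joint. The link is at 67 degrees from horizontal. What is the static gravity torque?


tau = m*g*L*cos(angle)
= 12 * 9.81 * 1.4 * cos(67 deg)
= 12 * 9.81 * 1.4 * 0.3907
= 64.3956 Nm
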